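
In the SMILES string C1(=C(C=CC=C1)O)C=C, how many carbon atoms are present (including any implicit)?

The symbol for carbon appears 8 times in the SMILES.

8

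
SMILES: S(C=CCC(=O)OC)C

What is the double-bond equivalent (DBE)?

Molecular formula from the SMILES: C6H10O2S.
DoU = (2C + 2 + N − H − X)/2 = (2·6 + 2 + 0 − 10 − 0)/2 = 4/2 = 2.
(Structurally: 0 ring(s) + 2 π bond(s) = 2.)

2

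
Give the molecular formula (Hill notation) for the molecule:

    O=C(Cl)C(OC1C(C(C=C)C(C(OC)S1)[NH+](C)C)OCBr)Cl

C13H21BrCl2NO4S+

Heavy atoms from the SMILES: 1 Br, 13 C, 2 Cl, 1 N, 4 O, 1 S.
Implicit hydrogens by atom environment:
  7 × C: 1 H each → 7
  4 × O: no H
  3 × C: 3 H each → 9
  2 × C: 2 H each → 4
  2 × Cl: no H
  1 × Br: no H
  1 × C: no H
  1 × N (charge +1): 1 H
  1 × S: no H
  Total hydrogens = 21.
Net charge +1.
Molecular formula: C13H21BrCl2NO4S+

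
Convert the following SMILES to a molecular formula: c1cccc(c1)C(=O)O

C7H6O2

Heavy atoms from the SMILES: 7 C, 2 O.
Implicit hydrogens by atom environment:
  5 × C (aromatic): 1 H each → 5
  1 × C (aromatic): no H
  1 × C: no H
  1 × O: 1 H
  1 × O: no H
  Total hydrogens = 6.
Molecular formula: C7H6O2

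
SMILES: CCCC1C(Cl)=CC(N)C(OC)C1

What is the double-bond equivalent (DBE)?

2

Molecular formula from the SMILES: C10H18ClNO.
DoU = (2C + 2 + N − H − X)/2 = (2·10 + 2 + 1 − 18 − 1)/2 = 4/2 = 2.
(Structurally: 1 ring(s) + 1 π bond(s) = 2.)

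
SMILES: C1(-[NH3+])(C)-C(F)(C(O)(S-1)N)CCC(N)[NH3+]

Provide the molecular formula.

Heavy atoms from the SMILES: 7 C, 1 F, 4 N, 1 O, 1 S.
Implicit hydrogens by atom environment:
  3 × C: no H
  2 × C: 2 H each → 4
  2 × N (charge +1): 3 H each → 6
  2 × N: 2 H each → 4
  1 × C: 3 H
  1 × C: 1 H
  1 × F: no H
  1 × O: 1 H
  1 × S: no H
  Total hydrogens = 19.
Net charge +2.
Molecular formula: [C7H19FN4OS]2+

[C7H19FN4OS]2+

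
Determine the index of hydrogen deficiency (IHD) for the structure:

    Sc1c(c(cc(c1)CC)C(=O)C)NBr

5

Molecular formula from the SMILES: C10H12BrNOS.
DoU = (2C + 2 + N − H − X)/2 = (2·10 + 2 + 1 − 12 − 1)/2 = 10/2 = 5.
(Structurally: 1 ring(s) + 4 π bond(s) = 5.)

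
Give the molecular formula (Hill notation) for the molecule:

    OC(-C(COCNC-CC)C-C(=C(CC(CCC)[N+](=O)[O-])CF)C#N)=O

C17H28FN3O5

Heavy atoms from the SMILES: 17 C, 1 F, 3 N, 5 O.
Implicit hydrogens by atom environment:
  9 × C: 2 H each → 18
  4 × C: no H
  3 × O: no H
  2 × C: 3 H each → 6
  2 × C: 1 H each → 2
  1 × F: no H
  1 × N: 1 H
  1 × N: no H
  1 × N (charge +1): no H
  1 × O: 1 H
  1 × O (charge -1): no H
  Total hydrogens = 28.
Molecular formula: C17H28FN3O5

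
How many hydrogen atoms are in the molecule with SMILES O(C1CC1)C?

Hydrogens are implicit in SMILES; fill each atom to its normal valence:
  2 × C: 2 H each → 4
  1 × C: 3 H
  1 × C: 1 H
  1 × O: no H
  Total hydrogens = 8.

8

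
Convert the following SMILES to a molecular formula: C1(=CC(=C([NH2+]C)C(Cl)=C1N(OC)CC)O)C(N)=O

C11H17ClN3O3+

Heavy atoms from the SMILES: 11 C, 1 Cl, 3 N, 3 O.
Implicit hydrogens by atom environment:
  5 × C (aromatic): no H
  3 × C: 3 H each → 9
  2 × O: no H
  1 × C: 2 H
  1 × C (aromatic): 1 H
  1 × C: no H
  1 × Cl: no H
  1 × N (charge +1): 2 H
  1 × N: 2 H
  1 × N: no H
  1 × O: 1 H
  Total hydrogens = 17.
Net charge +1.
Molecular formula: C11H17ClN3O3+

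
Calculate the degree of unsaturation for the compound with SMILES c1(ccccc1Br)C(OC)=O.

Molecular formula from the SMILES: C8H7BrO2.
DoU = (2C + 2 + N − H − X)/2 = (2·8 + 2 + 0 − 7 − 1)/2 = 10/2 = 5.
(Structurally: 1 ring(s) + 4 π bond(s) = 5.)

5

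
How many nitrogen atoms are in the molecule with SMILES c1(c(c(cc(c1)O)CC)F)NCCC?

1

The symbol for nitrogen appears 1 time in the SMILES.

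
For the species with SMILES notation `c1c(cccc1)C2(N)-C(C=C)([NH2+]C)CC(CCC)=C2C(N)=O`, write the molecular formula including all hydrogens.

Heavy atoms from the SMILES: 18 C, 3 N, 1 O.
Implicit hydrogens by atom environment:
  5 × C (aromatic): 1 H each → 5
  5 × C: no H
  4 × C: 2 H each → 8
  2 × C: 3 H each → 6
  2 × N: 2 H each → 4
  1 × C: 1 H
  1 × C (aromatic): no H
  1 × N (charge +1): 2 H
  1 × O: no H
  Total hydrogens = 26.
Net charge +1.
Molecular formula: C18H26N3O+

C18H26N3O+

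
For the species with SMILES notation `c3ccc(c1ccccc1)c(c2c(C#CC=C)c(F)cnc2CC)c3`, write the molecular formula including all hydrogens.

Heavy atoms from the SMILES: 23 C, 1 F, 1 N.
Implicit hydrogens by atom environment:
  10 × C (aromatic): 1 H each → 10
  7 × C (aromatic): no H
  2 × C: 2 H each → 4
  2 × C: no H
  1 × C: 3 H
  1 × C: 1 H
  1 × F: no H
  1 × N (aromatic): no H
  Total hydrogens = 18.
Molecular formula: C23H18FN

C23H18FN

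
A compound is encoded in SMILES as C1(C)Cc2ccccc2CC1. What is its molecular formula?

C11H14

Heavy atoms from the SMILES: 11 C.
Implicit hydrogens by atom environment:
  4 × C (aromatic): 1 H each → 4
  3 × C: 2 H each → 6
  2 × C (aromatic): no H
  1 × C: 3 H
  1 × C: 1 H
  Total hydrogens = 14.
Molecular formula: C11H14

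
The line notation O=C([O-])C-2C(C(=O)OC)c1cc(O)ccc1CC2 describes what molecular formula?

C13H13O5-

Heavy atoms from the SMILES: 13 C, 5 O.
Implicit hydrogens by atom environment:
  3 × C (aromatic): 1 H each → 3
  3 × C (aromatic): no H
  3 × O: no H
  2 × C: 2 H each → 4
  2 × C: 1 H each → 2
  2 × C: no H
  1 × C: 3 H
  1 × O: 1 H
  1 × O (charge -1): no H
  Total hydrogens = 13.
Net charge -1.
Molecular formula: C13H13O5-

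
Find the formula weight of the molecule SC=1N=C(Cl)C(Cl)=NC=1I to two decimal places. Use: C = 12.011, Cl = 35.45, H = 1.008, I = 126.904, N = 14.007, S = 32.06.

306.93

Molecular formula: C4HCl2IN2S.
M = 4×12.011 + 2×35.45 + 1×1.008 + 1×126.904 + 2×14.007 + 1×32.06 = 306.93 g/mol.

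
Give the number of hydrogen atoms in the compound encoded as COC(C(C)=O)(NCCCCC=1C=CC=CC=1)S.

21

Hydrogens are implicit in SMILES; fill each atom to its normal valence:
  5 × C (aromatic): 1 H each → 5
  4 × C: 2 H each → 8
  2 × C: 3 H each → 6
  2 × C: no H
  2 × O: no H
  1 × C (aromatic): no H
  1 × N: 1 H
  1 × S: 1 H
  Total hydrogens = 21.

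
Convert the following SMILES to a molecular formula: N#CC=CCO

C4H5NO

Heavy atoms from the SMILES: 4 C, 1 N, 1 O.
Implicit hydrogens by atom environment:
  2 × C: 1 H each → 2
  1 × C: 2 H
  1 × C: no H
  1 × N: no H
  1 × O: 1 H
  Total hydrogens = 5.
Molecular formula: C4H5NO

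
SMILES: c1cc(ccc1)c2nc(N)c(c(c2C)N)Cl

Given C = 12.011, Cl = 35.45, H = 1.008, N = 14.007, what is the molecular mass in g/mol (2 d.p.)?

233.70

Molecular formula: C12H12ClN3.
M = 12×12.011 + 1×35.45 + 12×1.008 + 3×14.007 = 233.70 g/mol.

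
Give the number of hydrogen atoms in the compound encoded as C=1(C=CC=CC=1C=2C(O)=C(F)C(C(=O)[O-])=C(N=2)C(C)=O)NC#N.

Hydrogens are implicit in SMILES; fill each atom to its normal valence:
  7 × C (aromatic): no H
  4 × C (aromatic): 1 H each → 4
  3 × C: no H
  2 × O: no H
  1 × C: 3 H
  1 × F: no H
  1 × N: 1 H
  1 × N (aromatic): no H
  1 × N: no H
  1 × O: 1 H
  1 × O (charge -1): no H
  Total hydrogens = 9.

9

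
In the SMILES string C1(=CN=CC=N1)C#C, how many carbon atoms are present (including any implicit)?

6

The symbol for carbon appears 6 times in the SMILES.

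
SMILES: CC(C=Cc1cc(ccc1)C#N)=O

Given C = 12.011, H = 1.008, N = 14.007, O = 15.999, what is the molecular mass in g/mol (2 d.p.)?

Molecular formula: C11H9NO.
M = 11×12.011 + 9×1.008 + 1×14.007 + 1×15.999 = 171.20 g/mol.

171.20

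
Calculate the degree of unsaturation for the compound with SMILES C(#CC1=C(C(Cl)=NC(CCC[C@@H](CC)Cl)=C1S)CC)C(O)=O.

Molecular formula from the SMILES: C16H19Cl2NO2S.
DoU = (2C + 2 + N − H − X)/2 = (2·16 + 2 + 1 − 19 − 2)/2 = 14/2 = 7.
(Structurally: 1 ring(s) + 6 π bond(s) = 7.)

7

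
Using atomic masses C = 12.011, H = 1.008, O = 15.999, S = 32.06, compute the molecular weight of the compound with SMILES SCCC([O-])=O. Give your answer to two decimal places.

Molecular formula: C3H5O2S-.
M = 3×12.011 + 5×1.008 + 2×15.999 + 1×32.06 = 105.13 g/mol.

105.13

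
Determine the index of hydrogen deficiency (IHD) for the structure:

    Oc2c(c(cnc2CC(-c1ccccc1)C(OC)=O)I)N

Molecular formula from the SMILES: C15H15IN2O3.
DoU = (2C + 2 + N − H − X)/2 = (2·15 + 2 + 2 − 15 − 1)/2 = 18/2 = 9.
(Structurally: 2 ring(s) + 7 π bond(s) = 9.)

9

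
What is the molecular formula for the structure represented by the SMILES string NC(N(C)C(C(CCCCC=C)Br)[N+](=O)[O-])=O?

Heavy atoms from the SMILES: 1 Br, 10 C, 3 N, 3 O.
Implicit hydrogens by atom environment:
  5 × C: 2 H each → 10
  3 × C: 1 H each → 3
  2 × O: no H
  1 × Br: no H
  1 × C: 3 H
  1 × C: no H
  1 × N: 2 H
  1 × N: no H
  1 × N (charge +1): no H
  1 × O (charge -1): no H
  Total hydrogens = 18.
Molecular formula: C10H18BrN3O3

C10H18BrN3O3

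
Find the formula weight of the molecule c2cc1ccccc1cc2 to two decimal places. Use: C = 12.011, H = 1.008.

128.17

Molecular formula: C10H8.
M = 10×12.011 + 8×1.008 = 128.17 g/mol.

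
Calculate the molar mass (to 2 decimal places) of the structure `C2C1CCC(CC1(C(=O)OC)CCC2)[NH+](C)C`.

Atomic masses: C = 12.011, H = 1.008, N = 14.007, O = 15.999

Molecular formula: C14H26NO2+.
M = 14×12.011 + 26×1.008 + 1×14.007 + 2×15.999 = 240.37 g/mol.

240.37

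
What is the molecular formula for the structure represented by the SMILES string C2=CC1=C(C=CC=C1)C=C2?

Heavy atoms from the SMILES: 10 C.
Implicit hydrogens by atom environment:
  8 × C (aromatic): 1 H each → 8
  2 × C (aromatic): no H
  Total hydrogens = 8.
Molecular formula: C10H8

C10H8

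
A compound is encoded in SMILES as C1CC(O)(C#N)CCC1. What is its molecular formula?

Heavy atoms from the SMILES: 7 C, 1 N, 1 O.
Implicit hydrogens by atom environment:
  5 × C: 2 H each → 10
  2 × C: no H
  1 × N: no H
  1 × O: 1 H
  Total hydrogens = 11.
Molecular formula: C7H11NO

C7H11NO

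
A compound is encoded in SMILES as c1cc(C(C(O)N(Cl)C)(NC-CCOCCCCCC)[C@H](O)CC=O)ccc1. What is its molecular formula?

C21H35ClN2O4

Heavy atoms from the SMILES: 21 C, 1 Cl, 2 N, 4 O.
Implicit hydrogens by atom environment:
  9 × C: 2 H each → 18
  5 × C (aromatic): 1 H each → 5
  3 × C: 1 H each → 3
  2 × C: 3 H each → 6
  2 × O: 1 H each → 2
  2 × O: no H
  1 × C: no H
  1 × C (aromatic): no H
  1 × Cl: no H
  1 × N: 1 H
  1 × N: no H
  Total hydrogens = 35.
Molecular formula: C21H35ClN2O4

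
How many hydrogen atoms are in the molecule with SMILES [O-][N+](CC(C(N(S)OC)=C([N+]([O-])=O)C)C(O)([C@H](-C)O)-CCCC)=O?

25

Hydrogens are implicit in SMILES; fill each atom to its normal valence:
  4 × C: 3 H each → 12
  4 × C: 2 H each → 8
  3 × C: no H
  3 × O: no H
  2 × C: 1 H each → 2
  2 × N (charge +1): no H
  2 × O: 1 H each → 2
  2 × O (charge -1): no H
  1 × N: no H
  1 × S: 1 H
  Total hydrogens = 25.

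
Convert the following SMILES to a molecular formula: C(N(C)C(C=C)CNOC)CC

C9H20N2O

Heavy atoms from the SMILES: 9 C, 2 N, 1 O.
Implicit hydrogens by atom environment:
  4 × C: 2 H each → 8
  3 × C: 3 H each → 9
  2 × C: 1 H each → 2
  1 × N: 1 H
  1 × N: no H
  1 × O: no H
  Total hydrogens = 20.
Molecular formula: C9H20N2O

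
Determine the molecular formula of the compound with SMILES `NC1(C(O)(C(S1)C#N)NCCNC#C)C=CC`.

Heavy atoms from the SMILES: 11 C, 4 N, 1 O, 1 S.
Implicit hydrogens by atom environment:
  4 × C: 1 H each → 4
  4 × C: no H
  2 × C: 2 H each → 4
  2 × N: 1 H each → 2
  1 × C: 3 H
  1 × N: 2 H
  1 × N: no H
  1 × O: 1 H
  1 × S: no H
  Total hydrogens = 16.
Molecular formula: C11H16N4OS

C11H16N4OS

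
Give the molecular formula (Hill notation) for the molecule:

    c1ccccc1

Heavy atoms from the SMILES: 6 C.
Implicit hydrogens by atom environment:
  6 × C (aromatic): 1 H each → 6
  Total hydrogens = 6.
Molecular formula: C6H6

C6H6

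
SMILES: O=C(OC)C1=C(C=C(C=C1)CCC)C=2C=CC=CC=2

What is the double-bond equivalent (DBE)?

Molecular formula from the SMILES: C17H18O2.
DoU = (2C + 2 + N − H − X)/2 = (2·17 + 2 + 0 − 18 − 0)/2 = 18/2 = 9.
(Structurally: 2 ring(s) + 7 π bond(s) = 9.)

9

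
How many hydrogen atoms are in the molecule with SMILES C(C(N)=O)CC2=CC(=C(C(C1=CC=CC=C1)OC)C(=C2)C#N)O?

18

Hydrogens are implicit in SMILES; fill each atom to its normal valence:
  7 × C (aromatic): 1 H each → 7
  5 × C (aromatic): no H
  2 × C: 2 H each → 4
  2 × C: no H
  2 × O: no H
  1 × C: 3 H
  1 × C: 1 H
  1 × N: 2 H
  1 × N: no H
  1 × O: 1 H
  Total hydrogens = 18.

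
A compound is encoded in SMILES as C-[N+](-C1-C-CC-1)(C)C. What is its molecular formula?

Heavy atoms from the SMILES: 7 C, 1 N.
Implicit hydrogens by atom environment:
  3 × C: 3 H each → 9
  3 × C: 2 H each → 6
  1 × C: 1 H
  1 × N (charge +1): no H
  Total hydrogens = 16.
Net charge +1.
Molecular formula: C7H16N+

C7H16N+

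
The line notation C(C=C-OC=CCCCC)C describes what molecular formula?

C10H18O

Heavy atoms from the SMILES: 10 C, 1 O.
Implicit hydrogens by atom environment:
  4 × C: 2 H each → 8
  4 × C: 1 H each → 4
  2 × C: 3 H each → 6
  1 × O: no H
  Total hydrogens = 18.
Molecular formula: C10H18O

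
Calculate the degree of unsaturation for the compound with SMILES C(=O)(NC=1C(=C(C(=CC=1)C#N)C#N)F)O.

9

Molecular formula from the SMILES: C9H4FN3O2.
DoU = (2C + 2 + N − H − X)/2 = (2·9 + 2 + 3 − 4 − 1)/2 = 18/2 = 9.
(Structurally: 1 ring(s) + 8 π bond(s) = 9.)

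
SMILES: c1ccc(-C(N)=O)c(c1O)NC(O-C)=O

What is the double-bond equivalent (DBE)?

Molecular formula from the SMILES: C9H10N2O4.
DoU = (2C + 2 + N − H − X)/2 = (2·9 + 2 + 2 − 10 − 0)/2 = 12/2 = 6.
(Structurally: 1 ring(s) + 5 π bond(s) = 6.)

6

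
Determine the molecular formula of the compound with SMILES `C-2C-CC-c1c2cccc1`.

Heavy atoms from the SMILES: 10 C.
Implicit hydrogens by atom environment:
  4 × C: 2 H each → 8
  4 × C (aromatic): 1 H each → 4
  2 × C (aromatic): no H
  Total hydrogens = 12.
Molecular formula: C10H12

C10H12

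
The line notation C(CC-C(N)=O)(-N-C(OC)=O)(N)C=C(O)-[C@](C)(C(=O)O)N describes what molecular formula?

Heavy atoms from the SMILES: 11 C, 4 N, 6 O.
Implicit hydrogens by atom environment:
  6 × C: no H
  4 × O: no H
  3 × N: 2 H each → 6
  2 × C: 3 H each → 6
  2 × C: 2 H each → 4
  2 × O: 1 H each → 2
  1 × C: 1 H
  1 × N: 1 H
  Total hydrogens = 20.
Molecular formula: C11H20N4O6

C11H20N4O6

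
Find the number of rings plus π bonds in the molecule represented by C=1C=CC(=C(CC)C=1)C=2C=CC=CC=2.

Molecular formula from the SMILES: C14H14.
DoU = (2C + 2 + N − H − X)/2 = (2·14 + 2 + 0 − 14 − 0)/2 = 16/2 = 8.
(Structurally: 2 ring(s) + 6 π bond(s) = 8.)

8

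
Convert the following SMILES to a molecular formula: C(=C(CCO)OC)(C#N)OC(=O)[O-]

Heavy atoms from the SMILES: 7 C, 1 N, 5 O.
Implicit hydrogens by atom environment:
  4 × C: no H
  3 × O: no H
  2 × C: 2 H each → 4
  1 × C: 3 H
  1 × N: no H
  1 × O: 1 H
  1 × O (charge -1): no H
  Total hydrogens = 8.
Net charge -1.
Molecular formula: C7H8NO5-

C7H8NO5-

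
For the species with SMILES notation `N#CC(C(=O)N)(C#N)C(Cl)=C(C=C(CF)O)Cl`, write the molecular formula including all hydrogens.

C9H6Cl2FN3O2

Heavy atoms from the SMILES: 9 C, 2 Cl, 1 F, 3 N, 2 O.
Implicit hydrogens by atom environment:
  7 × C: no H
  2 × Cl: no H
  2 × N: no H
  1 × C: 2 H
  1 × C: 1 H
  1 × F: no H
  1 × N: 2 H
  1 × O: 1 H
  1 × O: no H
  Total hydrogens = 6.
Molecular formula: C9H6Cl2FN3O2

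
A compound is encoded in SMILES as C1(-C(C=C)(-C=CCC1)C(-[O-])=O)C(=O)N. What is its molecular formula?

C10H12NO3-

Heavy atoms from the SMILES: 10 C, 1 N, 3 O.
Implicit hydrogens by atom environment:
  4 × C: 1 H each → 4
  3 × C: 2 H each → 6
  3 × C: no H
  2 × O: no H
  1 × N: 2 H
  1 × O (charge -1): no H
  Total hydrogens = 12.
Net charge -1.
Molecular formula: C10H12NO3-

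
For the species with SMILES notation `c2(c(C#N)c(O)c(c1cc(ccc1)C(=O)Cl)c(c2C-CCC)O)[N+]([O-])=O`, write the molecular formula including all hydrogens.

C18H15ClN2O5

Heavy atoms from the SMILES: 18 C, 1 Cl, 2 N, 5 O.
Implicit hydrogens by atom environment:
  8 × C (aromatic): no H
  4 × C (aromatic): 1 H each → 4
  3 × C: 2 H each → 6
  2 × C: no H
  2 × O: 1 H each → 2
  2 × O: no H
  1 × C: 3 H
  1 × Cl: no H
  1 × N: no H
  1 × N (charge +1): no H
  1 × O (charge -1): no H
  Total hydrogens = 15.
Molecular formula: C18H15ClN2O5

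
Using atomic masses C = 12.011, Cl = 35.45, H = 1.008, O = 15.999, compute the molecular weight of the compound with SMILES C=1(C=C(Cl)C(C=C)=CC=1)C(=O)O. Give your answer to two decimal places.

182.60

Molecular formula: C9H7ClO2.
M = 9×12.011 + 1×35.45 + 7×1.008 + 2×15.999 = 182.60 g/mol.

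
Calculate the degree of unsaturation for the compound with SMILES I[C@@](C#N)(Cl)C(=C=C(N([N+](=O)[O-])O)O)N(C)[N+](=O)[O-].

6

Molecular formula from the SMILES: C6H5ClIN5O6.
DoU = (2C + 2 + N − H − X)/2 = (2·6 + 2 + 5 − 5 − 2)/2 = 12/2 = 6.
(Structurally: 0 ring(s) + 6 π bond(s) = 6.)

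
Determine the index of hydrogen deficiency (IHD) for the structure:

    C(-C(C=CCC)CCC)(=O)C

Molecular formula from the SMILES: C10H18O.
DoU = (2C + 2 + N − H − X)/2 = (2·10 + 2 + 0 − 18 − 0)/2 = 4/2 = 2.
(Structurally: 0 ring(s) + 2 π bond(s) = 2.)

2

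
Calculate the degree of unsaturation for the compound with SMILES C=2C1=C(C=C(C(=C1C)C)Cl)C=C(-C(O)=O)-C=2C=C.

9

Molecular formula from the SMILES: C15H13ClO2.
DoU = (2C + 2 + N − H − X)/2 = (2·15 + 2 + 0 − 13 − 1)/2 = 18/2 = 9.
(Structurally: 2 ring(s) + 7 π bond(s) = 9.)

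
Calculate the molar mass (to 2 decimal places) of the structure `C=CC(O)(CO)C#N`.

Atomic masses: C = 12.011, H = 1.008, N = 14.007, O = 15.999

Molecular formula: C5H7NO2.
M = 5×12.011 + 7×1.008 + 1×14.007 + 2×15.999 = 113.12 g/mol.

113.12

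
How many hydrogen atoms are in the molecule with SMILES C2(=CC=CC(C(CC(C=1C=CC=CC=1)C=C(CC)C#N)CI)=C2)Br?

Hydrogens are implicit in SMILES; fill each atom to its normal valence:
  9 × C (aromatic): 1 H each → 9
  3 × C: 2 H each → 6
  3 × C: 1 H each → 3
  3 × C (aromatic): no H
  2 × C: no H
  1 × Br: no H
  1 × C: 3 H
  1 × I: no H
  1 × N: no H
  Total hydrogens = 21.

21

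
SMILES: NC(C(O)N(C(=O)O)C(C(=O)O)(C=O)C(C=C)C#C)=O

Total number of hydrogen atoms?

12

Hydrogens are implicit in SMILES; fill each atom to its normal valence:
  5 × C: 1 H each → 5
  5 × C: no H
  4 × O: no H
  3 × O: 1 H each → 3
  1 × C: 2 H
  1 × N: 2 H
  1 × N: no H
  Total hydrogens = 12.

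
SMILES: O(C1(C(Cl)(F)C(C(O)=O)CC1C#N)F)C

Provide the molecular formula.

Heavy atoms from the SMILES: 8 C, 1 Cl, 2 F, 1 N, 3 O.
Implicit hydrogens by atom environment:
  4 × C: no H
  2 × C: 1 H each → 2
  2 × F: no H
  2 × O: no H
  1 × C: 3 H
  1 × C: 2 H
  1 × Cl: no H
  1 × N: no H
  1 × O: 1 H
  Total hydrogens = 8.
Molecular formula: C8H8ClF2NO3

C8H8ClF2NO3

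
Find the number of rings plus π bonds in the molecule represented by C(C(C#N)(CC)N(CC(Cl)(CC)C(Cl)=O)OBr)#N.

Molecular formula from the SMILES: C10H12BrCl2N3O2.
DoU = (2C + 2 + N − H − X)/2 = (2·10 + 2 + 3 − 12 − 3)/2 = 10/2 = 5.
(Structurally: 0 ring(s) + 5 π bond(s) = 5.)

5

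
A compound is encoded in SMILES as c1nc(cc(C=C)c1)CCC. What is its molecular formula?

C10H13N

Heavy atoms from the SMILES: 10 C, 1 N.
Implicit hydrogens by atom environment:
  3 × C: 2 H each → 6
  3 × C (aromatic): 1 H each → 3
  2 × C (aromatic): no H
  1 × C: 3 H
  1 × C: 1 H
  1 × N (aromatic): no H
  Total hydrogens = 13.
Molecular formula: C10H13N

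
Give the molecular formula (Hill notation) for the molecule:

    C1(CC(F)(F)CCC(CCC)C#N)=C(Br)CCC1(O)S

Heavy atoms from the SMILES: 1 Br, 14 C, 2 F, 1 N, 1 O, 1 S.
Implicit hydrogens by atom environment:
  7 × C: 2 H each → 14
  5 × C: no H
  2 × F: no H
  1 × Br: no H
  1 × C: 3 H
  1 × C: 1 H
  1 × N: no H
  1 × O: 1 H
  1 × S: 1 H
  Total hydrogens = 20.
Molecular formula: C14H20BrF2NOS

C14H20BrF2NOS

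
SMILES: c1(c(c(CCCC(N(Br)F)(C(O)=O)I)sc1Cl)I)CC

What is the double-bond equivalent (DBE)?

Molecular formula from the SMILES: C11H12BrClFI2NO2S.
DoU = (2C + 2 + N − H − X)/2 = (2·11 + 2 + 1 − 12 − 5)/2 = 8/2 = 4.
(Structurally: 1 ring(s) + 3 π bond(s) = 4.)

4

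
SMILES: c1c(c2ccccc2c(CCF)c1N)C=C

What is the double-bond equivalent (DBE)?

Molecular formula from the SMILES: C14H14FN.
DoU = (2C + 2 + N − H − X)/2 = (2·14 + 2 + 1 − 14 − 1)/2 = 16/2 = 8.
(Structurally: 2 ring(s) + 6 π bond(s) = 8.)

8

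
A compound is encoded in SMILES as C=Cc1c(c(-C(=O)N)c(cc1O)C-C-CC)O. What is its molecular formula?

Heavy atoms from the SMILES: 13 C, 1 N, 3 O.
Implicit hydrogens by atom environment:
  5 × C (aromatic): no H
  4 × C: 2 H each → 8
  2 × O: 1 H each → 2
  1 × C: 3 H
  1 × C (aromatic): 1 H
  1 × C: 1 H
  1 × C: no H
  1 × N: 2 H
  1 × O: no H
  Total hydrogens = 17.
Molecular formula: C13H17NO3

C13H17NO3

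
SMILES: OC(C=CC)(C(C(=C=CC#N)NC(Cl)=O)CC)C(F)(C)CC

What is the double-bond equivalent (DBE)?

Molecular formula from the SMILES: C16H22ClFN2O2.
DoU = (2C + 2 + N − H − X)/2 = (2·16 + 2 + 2 − 22 − 2)/2 = 12/2 = 6.
(Structurally: 0 ring(s) + 6 π bond(s) = 6.)

6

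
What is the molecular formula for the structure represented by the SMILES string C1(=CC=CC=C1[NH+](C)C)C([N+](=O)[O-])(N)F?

Heavy atoms from the SMILES: 9 C, 1 F, 3 N, 2 O.
Implicit hydrogens by atom environment:
  4 × C (aromatic): 1 H each → 4
  2 × C: 3 H each → 6
  2 × C (aromatic): no H
  1 × C: no H
  1 × F: no H
  1 × N: 2 H
  1 × N (charge +1): 1 H
  1 × N (charge +1): no H
  1 × O: no H
  1 × O (charge -1): no H
  Total hydrogens = 13.
Net charge +1.
Molecular formula: C9H13FN3O2+

C9H13FN3O2+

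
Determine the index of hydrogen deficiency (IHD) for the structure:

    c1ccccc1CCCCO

4

Molecular formula from the SMILES: C10H14O.
DoU = (2C + 2 + N − H − X)/2 = (2·10 + 2 + 0 − 14 − 0)/2 = 8/2 = 4.
(Structurally: 1 ring(s) + 3 π bond(s) = 4.)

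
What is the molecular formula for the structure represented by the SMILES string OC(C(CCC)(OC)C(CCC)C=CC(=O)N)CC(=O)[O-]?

C15H26NO5-

Heavy atoms from the SMILES: 15 C, 1 N, 5 O.
Implicit hydrogens by atom environment:
  5 × C: 2 H each → 10
  4 × C: 1 H each → 4
  3 × C: 3 H each → 9
  3 × C: no H
  3 × O: no H
  1 × N: 2 H
  1 × O: 1 H
  1 × O (charge -1): no H
  Total hydrogens = 26.
Net charge -1.
Molecular formula: C15H26NO5-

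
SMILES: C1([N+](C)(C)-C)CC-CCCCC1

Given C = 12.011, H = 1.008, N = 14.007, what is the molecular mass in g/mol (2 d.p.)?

170.32

Molecular formula: C11H24N+.
M = 11×12.011 + 24×1.008 + 1×14.007 = 170.32 g/mol.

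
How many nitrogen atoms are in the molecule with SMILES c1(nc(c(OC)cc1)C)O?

The symbol for nitrogen appears 1 time in the SMILES.

1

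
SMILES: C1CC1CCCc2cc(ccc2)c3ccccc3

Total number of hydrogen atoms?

20

Hydrogens are implicit in SMILES; fill each atom to its normal valence:
  9 × C (aromatic): 1 H each → 9
  5 × C: 2 H each → 10
  3 × C (aromatic): no H
  1 × C: 1 H
  Total hydrogens = 20.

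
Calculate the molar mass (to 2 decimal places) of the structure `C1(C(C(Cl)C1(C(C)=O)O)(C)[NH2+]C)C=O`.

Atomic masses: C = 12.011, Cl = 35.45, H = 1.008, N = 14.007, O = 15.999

220.67

Molecular formula: C9H15ClNO3+.
M = 9×12.011 + 1×35.45 + 15×1.008 + 1×14.007 + 3×15.999 = 220.67 g/mol.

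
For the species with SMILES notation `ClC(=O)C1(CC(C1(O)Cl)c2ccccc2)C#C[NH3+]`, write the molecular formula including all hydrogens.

Heavy atoms from the SMILES: 13 C, 2 Cl, 1 N, 2 O.
Implicit hydrogens by atom environment:
  5 × C (aromatic): 1 H each → 5
  5 × C: no H
  2 × Cl: no H
  1 × C: 2 H
  1 × C: 1 H
  1 × C (aromatic): no H
  1 × N (charge +1): 3 H
  1 × O: 1 H
  1 × O: no H
  Total hydrogens = 12.
Net charge +1.
Molecular formula: C13H12Cl2NO2+

C13H12Cl2NO2+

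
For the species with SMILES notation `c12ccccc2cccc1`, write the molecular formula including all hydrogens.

Heavy atoms from the SMILES: 10 C.
Implicit hydrogens by atom environment:
  8 × C (aromatic): 1 H each → 8
  2 × C (aromatic): no H
  Total hydrogens = 8.
Molecular formula: C10H8

C10H8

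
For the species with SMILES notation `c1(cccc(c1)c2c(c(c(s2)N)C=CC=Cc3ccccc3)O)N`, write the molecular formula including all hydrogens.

C20H18N2OS

Heavy atoms from the SMILES: 20 C, 2 N, 1 O, 1 S.
Implicit hydrogens by atom environment:
  9 × C (aromatic): 1 H each → 9
  7 × C (aromatic): no H
  4 × C: 1 H each → 4
  2 × N: 2 H each → 4
  1 × O: 1 H
  1 × S (aromatic): no H
  Total hydrogens = 18.
Molecular formula: C20H18N2OS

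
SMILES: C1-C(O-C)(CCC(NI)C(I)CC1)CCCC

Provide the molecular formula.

C13H25I2NO

Heavy atoms from the SMILES: 13 C, 2 I, 1 N, 1 O.
Implicit hydrogens by atom environment:
  8 × C: 2 H each → 16
  2 × C: 3 H each → 6
  2 × C: 1 H each → 2
  2 × I: no H
  1 × C: no H
  1 × N: 1 H
  1 × O: no H
  Total hydrogens = 25.
Molecular formula: C13H25I2NO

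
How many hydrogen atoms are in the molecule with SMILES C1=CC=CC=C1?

Hydrogens are implicit in SMILES; fill each atom to its normal valence:
  6 × C (aromatic): 1 H each → 6
  Total hydrogens = 6.

6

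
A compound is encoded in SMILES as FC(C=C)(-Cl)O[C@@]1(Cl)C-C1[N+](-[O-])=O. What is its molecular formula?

Heavy atoms from the SMILES: 6 C, 2 Cl, 1 F, 1 N, 3 O.
Implicit hydrogens by atom environment:
  2 × C: 2 H each → 4
  2 × C: 1 H each → 2
  2 × C: no H
  2 × Cl: no H
  2 × O: no H
  1 × F: no H
  1 × N (charge +1): no H
  1 × O (charge -1): no H
  Total hydrogens = 6.
Molecular formula: C6H6Cl2FNO3

C6H6Cl2FNO3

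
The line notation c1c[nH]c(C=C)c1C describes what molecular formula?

Heavy atoms from the SMILES: 7 C, 1 N.
Implicit hydrogens by atom environment:
  2 × C (aromatic): 1 H each → 2
  2 × C (aromatic): no H
  1 × C: 3 H
  1 × C: 2 H
  1 × C: 1 H
  1 × N (aromatic): 1 H
  Total hydrogens = 9.
Molecular formula: C7H9N

C7H9N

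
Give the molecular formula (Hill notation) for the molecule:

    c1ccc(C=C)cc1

C8H8

Heavy atoms from the SMILES: 8 C.
Implicit hydrogens by atom environment:
  5 × C (aromatic): 1 H each → 5
  1 × C: 2 H
  1 × C: 1 H
  1 × C (aromatic): no H
  Total hydrogens = 8.
Molecular formula: C8H8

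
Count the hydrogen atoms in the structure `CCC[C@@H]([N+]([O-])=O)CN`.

12

Hydrogens are implicit in SMILES; fill each atom to its normal valence:
  3 × C: 2 H each → 6
  1 × C: 3 H
  1 × C: 1 H
  1 × N: 2 H
  1 × N (charge +1): no H
  1 × O: no H
  1 × O (charge -1): no H
  Total hydrogens = 12.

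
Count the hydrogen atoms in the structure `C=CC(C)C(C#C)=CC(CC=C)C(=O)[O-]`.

15

Hydrogens are implicit in SMILES; fill each atom to its normal valence:
  6 × C: 1 H each → 6
  3 × C: 2 H each → 6
  3 × C: no H
  1 × C: 3 H
  1 × O: no H
  1 × O (charge -1): no H
  Total hydrogens = 15.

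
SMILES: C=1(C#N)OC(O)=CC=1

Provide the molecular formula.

C5H3NO2

Heavy atoms from the SMILES: 5 C, 1 N, 2 O.
Implicit hydrogens by atom environment:
  2 × C (aromatic): 1 H each → 2
  2 × C (aromatic): no H
  1 × C: no H
  1 × N: no H
  1 × O: 1 H
  1 × O (aromatic): no H
  Total hydrogens = 3.
Molecular formula: C5H3NO2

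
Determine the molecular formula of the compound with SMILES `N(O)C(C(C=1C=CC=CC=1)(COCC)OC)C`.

Heavy atoms from the SMILES: 13 C, 1 N, 3 O.
Implicit hydrogens by atom environment:
  5 × C (aromatic): 1 H each → 5
  3 × C: 3 H each → 9
  2 × C: 2 H each → 4
  2 × O: no H
  1 × C: 1 H
  1 × C: no H
  1 × C (aromatic): no H
  1 × N: 1 H
  1 × O: 1 H
  Total hydrogens = 21.
Molecular formula: C13H21NO3

C13H21NO3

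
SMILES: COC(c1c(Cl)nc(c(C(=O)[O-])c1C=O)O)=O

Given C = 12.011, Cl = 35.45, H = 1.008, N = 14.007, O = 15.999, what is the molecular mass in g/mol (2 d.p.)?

Molecular formula: C9H5ClNO6-.
M = 9×12.011 + 1×35.45 + 5×1.008 + 1×14.007 + 6×15.999 = 258.59 g/mol.

258.59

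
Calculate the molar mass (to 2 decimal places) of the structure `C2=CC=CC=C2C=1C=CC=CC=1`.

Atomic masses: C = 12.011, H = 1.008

154.21

Molecular formula: C12H10.
M = 12×12.011 + 10×1.008 = 154.21 g/mol.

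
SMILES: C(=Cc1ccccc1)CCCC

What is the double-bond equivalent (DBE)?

Molecular formula from the SMILES: C12H16.
DoU = (2C + 2 + N − H − X)/2 = (2·12 + 2 + 0 − 16 − 0)/2 = 10/2 = 5.
(Structurally: 1 ring(s) + 4 π bond(s) = 5.)

5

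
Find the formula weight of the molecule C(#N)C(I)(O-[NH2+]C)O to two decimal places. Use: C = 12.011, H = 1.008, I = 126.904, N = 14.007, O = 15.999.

229.00

Molecular formula: C3H6IN2O2+.
M = 3×12.011 + 6×1.008 + 1×126.904 + 2×14.007 + 2×15.999 = 229.00 g/mol.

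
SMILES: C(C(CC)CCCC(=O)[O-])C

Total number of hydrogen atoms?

Hydrogens are implicit in SMILES; fill each atom to its normal valence:
  5 × C: 2 H each → 10
  2 × C: 3 H each → 6
  1 × C: 1 H
  1 × C: no H
  1 × O: no H
  1 × O (charge -1): no H
  Total hydrogens = 17.

17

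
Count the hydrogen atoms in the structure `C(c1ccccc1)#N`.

5

Hydrogens are implicit in SMILES; fill each atom to its normal valence:
  5 × C (aromatic): 1 H each → 5
  1 × C (aromatic): no H
  1 × C: no H
  1 × N: no H
  Total hydrogens = 5.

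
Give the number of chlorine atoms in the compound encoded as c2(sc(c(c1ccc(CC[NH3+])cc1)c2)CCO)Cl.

1

The symbol for chlorine appears 1 time in the SMILES.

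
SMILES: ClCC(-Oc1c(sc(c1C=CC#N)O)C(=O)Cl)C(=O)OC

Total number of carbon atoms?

The symbol for carbon appears 12 times in the SMILES. Lowercase c denotes aromatic carbon and counts toward C.

12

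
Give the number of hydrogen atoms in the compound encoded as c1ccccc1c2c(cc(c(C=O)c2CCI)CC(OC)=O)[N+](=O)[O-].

Hydrogens are implicit in SMILES; fill each atom to its normal valence:
  6 × C (aromatic): 1 H each → 6
  6 × C (aromatic): no H
  4 × O: no H
  3 × C: 2 H each → 6
  1 × C: 3 H
  1 × C: 1 H
  1 × C: no H
  1 × I: no H
  1 × N (charge +1): no H
  1 × O (charge -1): no H
  Total hydrogens = 16.

16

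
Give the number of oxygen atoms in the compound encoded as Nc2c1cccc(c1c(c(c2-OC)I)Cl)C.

The symbol for oxygen appears 1 time in the SMILES.

1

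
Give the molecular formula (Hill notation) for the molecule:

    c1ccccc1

Heavy atoms from the SMILES: 6 C.
Implicit hydrogens by atom environment:
  6 × C (aromatic): 1 H each → 6
  Total hydrogens = 6.
Molecular formula: C6H6

C6H6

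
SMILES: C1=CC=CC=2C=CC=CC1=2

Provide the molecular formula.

Heavy atoms from the SMILES: 10 C.
Implicit hydrogens by atom environment:
  8 × C (aromatic): 1 H each → 8
  2 × C (aromatic): no H
  Total hydrogens = 8.
Molecular formula: C10H8

C10H8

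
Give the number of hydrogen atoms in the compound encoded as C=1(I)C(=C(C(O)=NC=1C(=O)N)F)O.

4

Hydrogens are implicit in SMILES; fill each atom to its normal valence:
  5 × C (aromatic): no H
  2 × O: 1 H each → 2
  1 × C: no H
  1 × F: no H
  1 × I: no H
  1 × N: 2 H
  1 × N (aromatic): no H
  1 × O: no H
  Total hydrogens = 4.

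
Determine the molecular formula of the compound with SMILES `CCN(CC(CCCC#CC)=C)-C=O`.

C12H19NO

Heavy atoms from the SMILES: 12 C, 1 N, 1 O.
Implicit hydrogens by atom environment:
  6 × C: 2 H each → 12
  3 × C: no H
  2 × C: 3 H each → 6
  1 × C: 1 H
  1 × N: no H
  1 × O: no H
  Total hydrogens = 19.
Molecular formula: C12H19NO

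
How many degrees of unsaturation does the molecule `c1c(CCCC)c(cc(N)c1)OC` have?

Molecular formula from the SMILES: C11H17NO.
DoU = (2C + 2 + N − H − X)/2 = (2·11 + 2 + 1 − 17 − 0)/2 = 8/2 = 4.
(Structurally: 1 ring(s) + 3 π bond(s) = 4.)

4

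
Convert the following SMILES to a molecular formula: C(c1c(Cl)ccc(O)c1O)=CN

C8H8ClNO2

Heavy atoms from the SMILES: 8 C, 1 Cl, 1 N, 2 O.
Implicit hydrogens by atom environment:
  4 × C (aromatic): no H
  2 × C (aromatic): 1 H each → 2
  2 × C: 1 H each → 2
  2 × O: 1 H each → 2
  1 × Cl: no H
  1 × N: 2 H
  Total hydrogens = 8.
Molecular formula: C8H8ClNO2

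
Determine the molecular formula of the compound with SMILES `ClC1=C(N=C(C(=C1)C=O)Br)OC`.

Heavy atoms from the SMILES: 1 Br, 7 C, 1 Cl, 1 N, 2 O.
Implicit hydrogens by atom environment:
  4 × C (aromatic): no H
  2 × O: no H
  1 × Br: no H
  1 × C: 3 H
  1 × C (aromatic): 1 H
  1 × C: 1 H
  1 × Cl: no H
  1 × N (aromatic): no H
  Total hydrogens = 5.
Molecular formula: C7H5BrClNO2

C7H5BrClNO2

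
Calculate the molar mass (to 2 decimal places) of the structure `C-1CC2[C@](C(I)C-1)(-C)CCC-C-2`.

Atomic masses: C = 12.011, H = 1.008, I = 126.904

278.18

Molecular formula: C11H19I.
M = 11×12.011 + 19×1.008 + 1×126.904 = 278.18 g/mol.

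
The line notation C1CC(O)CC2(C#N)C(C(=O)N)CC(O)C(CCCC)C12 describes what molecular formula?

Heavy atoms from the SMILES: 16 C, 2 N, 3 O.
Implicit hydrogens by atom environment:
  7 × C: 2 H each → 14
  5 × C: 1 H each → 5
  3 × C: no H
  2 × O: 1 H each → 2
  1 × C: 3 H
  1 × N: 2 H
  1 × N: no H
  1 × O: no H
  Total hydrogens = 26.
Molecular formula: C16H26N2O3

C16H26N2O3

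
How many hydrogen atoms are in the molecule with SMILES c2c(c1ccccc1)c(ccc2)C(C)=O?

12

Hydrogens are implicit in SMILES; fill each atom to its normal valence:
  9 × C (aromatic): 1 H each → 9
  3 × C (aromatic): no H
  1 × C: 3 H
  1 × C: no H
  1 × O: no H
  Total hydrogens = 12.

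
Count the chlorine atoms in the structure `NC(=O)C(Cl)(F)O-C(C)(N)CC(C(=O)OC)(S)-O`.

1

The symbol for chlorine appears 1 time in the SMILES.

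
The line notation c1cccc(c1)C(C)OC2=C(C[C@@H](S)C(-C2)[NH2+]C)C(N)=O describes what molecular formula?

Heavy atoms from the SMILES: 16 C, 2 N, 2 O, 1 S.
Implicit hydrogens by atom environment:
  5 × C (aromatic): 1 H each → 5
  3 × C: 1 H each → 3
  3 × C: no H
  2 × C: 3 H each → 6
  2 × C: 2 H each → 4
  2 × O: no H
  1 × C (aromatic): no H
  1 × N: 2 H
  1 × N (charge +1): 2 H
  1 × S: 1 H
  Total hydrogens = 23.
Net charge +1.
Molecular formula: C16H23N2O2S+

C16H23N2O2S+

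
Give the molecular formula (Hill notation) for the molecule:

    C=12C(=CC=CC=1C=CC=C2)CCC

Heavy atoms from the SMILES: 13 C.
Implicit hydrogens by atom environment:
  7 × C (aromatic): 1 H each → 7
  3 × C (aromatic): no H
  2 × C: 2 H each → 4
  1 × C: 3 H
  Total hydrogens = 14.
Molecular formula: C13H14

C13H14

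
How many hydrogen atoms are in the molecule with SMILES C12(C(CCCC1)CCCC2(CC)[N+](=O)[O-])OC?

Hydrogens are implicit in SMILES; fill each atom to its normal valence:
  8 × C: 2 H each → 16
  2 × C: 3 H each → 6
  2 × C: no H
  2 × O: no H
  1 × C: 1 H
  1 × N (charge +1): no H
  1 × O (charge -1): no H
  Total hydrogens = 23.

23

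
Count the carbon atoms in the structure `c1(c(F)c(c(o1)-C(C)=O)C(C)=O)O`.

8

The symbol for carbon appears 8 times in the SMILES. Lowercase c denotes aromatic carbon and counts toward C.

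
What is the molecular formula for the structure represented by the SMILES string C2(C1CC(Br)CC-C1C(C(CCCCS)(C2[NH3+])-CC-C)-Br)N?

C17H33Br2N2S+

Heavy atoms from the SMILES: 2 Br, 17 C, 2 N, 1 S.
Implicit hydrogens by atom environment:
  9 × C: 2 H each → 18
  6 × C: 1 H each → 6
  2 × Br: no H
  1 × C: 3 H
  1 × C: no H
  1 × N (charge +1): 3 H
  1 × N: 2 H
  1 × S: 1 H
  Total hydrogens = 33.
Net charge +1.
Molecular formula: C17H33Br2N2S+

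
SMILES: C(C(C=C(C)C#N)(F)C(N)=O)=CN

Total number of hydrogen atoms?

Hydrogens are implicit in SMILES; fill each atom to its normal valence:
  4 × C: no H
  3 × C: 1 H each → 3
  2 × N: 2 H each → 4
  1 × C: 3 H
  1 × F: no H
  1 × N: no H
  1 × O: no H
  Total hydrogens = 10.

10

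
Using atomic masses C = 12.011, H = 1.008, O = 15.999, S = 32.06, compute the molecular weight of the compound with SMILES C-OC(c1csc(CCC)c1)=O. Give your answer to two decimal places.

184.25

Molecular formula: C9H12O2S.
M = 9×12.011 + 12×1.008 + 2×15.999 + 1×32.06 = 184.25 g/mol.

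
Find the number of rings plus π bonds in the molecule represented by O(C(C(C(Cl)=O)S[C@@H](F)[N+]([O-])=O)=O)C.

3

Molecular formula from the SMILES: C5H5ClFNO5S.
DoU = (2C + 2 + N − H − X)/2 = (2·5 + 2 + 1 − 5 − 2)/2 = 6/2 = 3.
(Structurally: 0 ring(s) + 3 π bond(s) = 3.)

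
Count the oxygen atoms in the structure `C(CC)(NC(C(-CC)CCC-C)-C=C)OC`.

The symbol for oxygen appears 1 time in the SMILES.

1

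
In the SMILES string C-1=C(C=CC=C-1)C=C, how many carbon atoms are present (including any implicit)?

The symbol for carbon appears 8 times in the SMILES.

8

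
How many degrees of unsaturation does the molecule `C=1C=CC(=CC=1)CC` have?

4

Molecular formula from the SMILES: C8H10.
DoU = (2C + 2 + N − H − X)/2 = (2·8 + 2 + 0 − 10 − 0)/2 = 8/2 = 4.
(Structurally: 1 ring(s) + 3 π bond(s) = 4.)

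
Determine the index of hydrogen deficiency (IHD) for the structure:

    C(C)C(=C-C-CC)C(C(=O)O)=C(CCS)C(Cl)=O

Molecular formula from the SMILES: C13H19ClO3S.
DoU = (2C + 2 + N − H − X)/2 = (2·13 + 2 + 0 − 19 − 1)/2 = 8/2 = 4.
(Structurally: 0 ring(s) + 4 π bond(s) = 4.)

4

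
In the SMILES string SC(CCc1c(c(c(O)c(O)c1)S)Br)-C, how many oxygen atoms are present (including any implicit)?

2

The symbol for oxygen appears 2 times in the SMILES.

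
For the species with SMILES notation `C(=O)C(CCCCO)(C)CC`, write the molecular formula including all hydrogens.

C9H18O2

Heavy atoms from the SMILES: 9 C, 2 O.
Implicit hydrogens by atom environment:
  5 × C: 2 H each → 10
  2 × C: 3 H each → 6
  1 × C: 1 H
  1 × C: no H
  1 × O: 1 H
  1 × O: no H
  Total hydrogens = 18.
Molecular formula: C9H18O2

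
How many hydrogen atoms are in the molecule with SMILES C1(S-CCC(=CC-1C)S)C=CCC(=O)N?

Hydrogens are implicit in SMILES; fill each atom to its normal valence:
  5 × C: 1 H each → 5
  3 × C: 2 H each → 6
  2 × C: no H
  1 × C: 3 H
  1 × N: 2 H
  1 × O: no H
  1 × S: 1 H
  1 × S: no H
  Total hydrogens = 17.

17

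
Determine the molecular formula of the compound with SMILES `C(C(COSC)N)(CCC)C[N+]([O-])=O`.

C8H18N2O3S

Heavy atoms from the SMILES: 8 C, 2 N, 3 O, 1 S.
Implicit hydrogens by atom environment:
  4 × C: 2 H each → 8
  2 × C: 3 H each → 6
  2 × C: 1 H each → 2
  2 × O: no H
  1 × N: 2 H
  1 × N (charge +1): no H
  1 × O (charge -1): no H
  1 × S: no H
  Total hydrogens = 18.
Molecular formula: C8H18N2O3S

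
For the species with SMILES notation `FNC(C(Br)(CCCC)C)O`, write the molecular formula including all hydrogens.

C7H15BrFNO

Heavy atoms from the SMILES: 1 Br, 7 C, 1 F, 1 N, 1 O.
Implicit hydrogens by atom environment:
  3 × C: 2 H each → 6
  2 × C: 3 H each → 6
  1 × Br: no H
  1 × C: 1 H
  1 × C: no H
  1 × F: no H
  1 × N: 1 H
  1 × O: 1 H
  Total hydrogens = 15.
Molecular formula: C7H15BrFNO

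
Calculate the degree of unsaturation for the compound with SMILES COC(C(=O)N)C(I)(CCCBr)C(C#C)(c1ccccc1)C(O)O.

Molecular formula from the SMILES: C17H21BrINO4.
DoU = (2C + 2 + N − H − X)/2 = (2·17 + 2 + 1 − 21 − 2)/2 = 14/2 = 7.
(Structurally: 1 ring(s) + 6 π bond(s) = 7.)

7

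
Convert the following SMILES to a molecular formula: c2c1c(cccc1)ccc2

C10H8

Heavy atoms from the SMILES: 10 C.
Implicit hydrogens by atom environment:
  8 × C (aromatic): 1 H each → 8
  2 × C (aromatic): no H
  Total hydrogens = 8.
Molecular formula: C10H8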